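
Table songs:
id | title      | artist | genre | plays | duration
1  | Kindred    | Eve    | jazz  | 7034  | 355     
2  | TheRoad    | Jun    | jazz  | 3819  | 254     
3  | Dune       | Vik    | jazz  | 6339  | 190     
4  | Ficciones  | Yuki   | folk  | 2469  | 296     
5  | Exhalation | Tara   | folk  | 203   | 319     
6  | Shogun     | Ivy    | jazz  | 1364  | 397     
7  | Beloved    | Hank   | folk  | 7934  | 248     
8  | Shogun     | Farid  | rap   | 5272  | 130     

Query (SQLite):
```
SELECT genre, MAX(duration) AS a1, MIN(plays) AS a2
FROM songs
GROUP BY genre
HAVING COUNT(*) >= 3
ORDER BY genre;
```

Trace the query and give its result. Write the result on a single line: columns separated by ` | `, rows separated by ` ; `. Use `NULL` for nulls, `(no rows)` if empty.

Group songs by genre.
Per group compute: MAX(duration), MIN(plays).
HAVING: drop groups with fewer than 3 rows.
  folk: ids {4, 5, 7} → MAX(duration)=319, MIN(plays)=203
  jazz: ids {1, 2, 3, 6} → MAX(duration)=397, MIN(plays)=1364
  rap: ids {8} → MAX(duration)=130, MIN(plays)=5272

folk | 319 | 203 ; jazz | 397 | 1364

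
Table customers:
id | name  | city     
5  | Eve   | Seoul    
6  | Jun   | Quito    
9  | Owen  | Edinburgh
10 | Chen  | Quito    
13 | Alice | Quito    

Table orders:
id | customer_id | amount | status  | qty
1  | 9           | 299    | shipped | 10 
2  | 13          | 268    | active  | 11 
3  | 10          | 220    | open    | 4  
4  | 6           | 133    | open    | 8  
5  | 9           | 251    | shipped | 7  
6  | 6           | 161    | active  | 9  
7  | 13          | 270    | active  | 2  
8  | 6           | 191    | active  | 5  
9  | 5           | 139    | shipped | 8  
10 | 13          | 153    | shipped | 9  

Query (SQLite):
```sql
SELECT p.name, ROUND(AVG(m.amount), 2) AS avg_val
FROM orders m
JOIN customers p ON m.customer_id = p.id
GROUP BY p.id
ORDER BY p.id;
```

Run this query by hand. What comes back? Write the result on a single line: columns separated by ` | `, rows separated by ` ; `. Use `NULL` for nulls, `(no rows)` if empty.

Join each orders row to its customers via customer_id.
Group joined rows by customers.id; compute ROUND(AVG(m.amount), 2) per group.
  5: ids {9} → ROUND(AVG(m.amount), 2)=139
  6: ids {4, 6, 8} → ROUND(AVG(m.amount), 2)=161.67
  9: ids {1, 5} → ROUND(AVG(m.amount), 2)=275
  10: ids {3} → ROUND(AVG(m.amount), 2)=220
  13: ids {2, 7, 10} → ROUND(AVG(m.amount), 2)=230.33

Eve | 139 ; Jun | 161.67 ; Owen | 275 ; Chen | 220 ; Alice | 230.33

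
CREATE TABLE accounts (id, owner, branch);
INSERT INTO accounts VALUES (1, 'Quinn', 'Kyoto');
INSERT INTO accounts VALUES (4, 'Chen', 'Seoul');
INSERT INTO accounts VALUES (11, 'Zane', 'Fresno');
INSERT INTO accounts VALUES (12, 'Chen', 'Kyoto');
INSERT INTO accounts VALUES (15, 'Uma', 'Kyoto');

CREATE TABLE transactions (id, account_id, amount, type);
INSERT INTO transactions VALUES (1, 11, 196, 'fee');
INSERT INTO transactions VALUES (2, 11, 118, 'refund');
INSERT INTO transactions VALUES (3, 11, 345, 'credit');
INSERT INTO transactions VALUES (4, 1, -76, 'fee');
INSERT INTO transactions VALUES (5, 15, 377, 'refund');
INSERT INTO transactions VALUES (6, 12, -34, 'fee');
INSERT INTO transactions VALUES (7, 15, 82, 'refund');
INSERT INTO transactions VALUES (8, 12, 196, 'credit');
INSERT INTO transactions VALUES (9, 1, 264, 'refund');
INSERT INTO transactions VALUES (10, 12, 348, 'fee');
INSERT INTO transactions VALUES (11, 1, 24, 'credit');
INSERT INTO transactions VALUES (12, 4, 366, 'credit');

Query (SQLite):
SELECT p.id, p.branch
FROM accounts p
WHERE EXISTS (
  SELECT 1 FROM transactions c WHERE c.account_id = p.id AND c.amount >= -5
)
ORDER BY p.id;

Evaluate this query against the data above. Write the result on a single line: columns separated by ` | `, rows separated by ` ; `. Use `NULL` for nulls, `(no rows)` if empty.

1 | Kyoto ; 4 | Seoul ; 11 | Fresno ; 12 | Kyoto ; 15 | Kyoto

For each accounts row, check whether any transactions with matching account_id has amount >= -5.
Keep rows where that is true.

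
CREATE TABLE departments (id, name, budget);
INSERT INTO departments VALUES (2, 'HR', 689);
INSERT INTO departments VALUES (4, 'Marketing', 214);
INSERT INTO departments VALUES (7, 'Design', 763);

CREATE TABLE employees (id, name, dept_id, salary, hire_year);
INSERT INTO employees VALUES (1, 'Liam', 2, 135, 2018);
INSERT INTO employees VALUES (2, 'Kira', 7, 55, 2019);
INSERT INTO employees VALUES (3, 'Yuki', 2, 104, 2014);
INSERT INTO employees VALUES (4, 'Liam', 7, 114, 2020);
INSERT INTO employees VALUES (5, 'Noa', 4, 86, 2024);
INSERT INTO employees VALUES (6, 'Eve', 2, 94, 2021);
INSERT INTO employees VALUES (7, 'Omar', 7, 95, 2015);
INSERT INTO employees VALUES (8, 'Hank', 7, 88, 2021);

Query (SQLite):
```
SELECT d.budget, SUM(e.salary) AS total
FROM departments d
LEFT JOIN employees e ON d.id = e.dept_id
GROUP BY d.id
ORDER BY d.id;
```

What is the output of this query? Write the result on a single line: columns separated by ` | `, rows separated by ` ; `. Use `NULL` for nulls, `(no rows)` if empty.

689 | 333 ; 214 | 86 ; 763 | 352

LEFT JOIN keeps every departments row; unmatched ones get NULL for employees columns.
Group by departments.id and compute SUM(e.salary). SUM over an all-NULL group is NULL.
  2: ids {1, 3, 6} → SUM(e.salary)=333
  4: ids {5} → SUM(e.salary)=86
  7: ids {2, 4, 7, 8} → SUM(e.salary)=352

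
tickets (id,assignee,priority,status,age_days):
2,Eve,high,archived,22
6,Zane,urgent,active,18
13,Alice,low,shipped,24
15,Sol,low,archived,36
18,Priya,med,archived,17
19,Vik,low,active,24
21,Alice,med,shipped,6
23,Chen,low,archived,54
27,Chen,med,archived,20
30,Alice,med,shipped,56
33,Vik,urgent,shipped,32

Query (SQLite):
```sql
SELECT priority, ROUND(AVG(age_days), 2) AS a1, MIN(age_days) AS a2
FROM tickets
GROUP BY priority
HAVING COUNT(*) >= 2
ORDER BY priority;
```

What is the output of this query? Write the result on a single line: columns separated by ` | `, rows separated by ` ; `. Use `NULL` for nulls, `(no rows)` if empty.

Group tickets by priority.
Per group compute: ROUND(AVG(age_days), 2), MIN(age_days).
HAVING: drop groups with fewer than 2 rows.
  high: ids {2} → ROUND(AVG(age_days), 2)=22, MIN(age_days)=22
  low: ids {13, 15, 19, 23} → ROUND(AVG(age_days), 2)=34.5, MIN(age_days)=24
  med: ids {18, 21, 27, 30} → ROUND(AVG(age_days), 2)=24.75, MIN(age_days)=6
  urgent: ids {6, 33} → ROUND(AVG(age_days), 2)=25, MIN(age_days)=18

low | 34.5 | 24 ; med | 24.75 | 6 ; urgent | 25 | 18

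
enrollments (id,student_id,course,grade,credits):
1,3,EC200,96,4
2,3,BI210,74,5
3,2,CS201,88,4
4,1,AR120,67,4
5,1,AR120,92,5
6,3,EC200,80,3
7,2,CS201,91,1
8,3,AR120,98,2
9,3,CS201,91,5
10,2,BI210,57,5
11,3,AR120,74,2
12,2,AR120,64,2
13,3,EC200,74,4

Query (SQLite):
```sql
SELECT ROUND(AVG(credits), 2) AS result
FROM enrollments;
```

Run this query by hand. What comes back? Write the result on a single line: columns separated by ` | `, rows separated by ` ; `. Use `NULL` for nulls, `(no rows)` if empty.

3.54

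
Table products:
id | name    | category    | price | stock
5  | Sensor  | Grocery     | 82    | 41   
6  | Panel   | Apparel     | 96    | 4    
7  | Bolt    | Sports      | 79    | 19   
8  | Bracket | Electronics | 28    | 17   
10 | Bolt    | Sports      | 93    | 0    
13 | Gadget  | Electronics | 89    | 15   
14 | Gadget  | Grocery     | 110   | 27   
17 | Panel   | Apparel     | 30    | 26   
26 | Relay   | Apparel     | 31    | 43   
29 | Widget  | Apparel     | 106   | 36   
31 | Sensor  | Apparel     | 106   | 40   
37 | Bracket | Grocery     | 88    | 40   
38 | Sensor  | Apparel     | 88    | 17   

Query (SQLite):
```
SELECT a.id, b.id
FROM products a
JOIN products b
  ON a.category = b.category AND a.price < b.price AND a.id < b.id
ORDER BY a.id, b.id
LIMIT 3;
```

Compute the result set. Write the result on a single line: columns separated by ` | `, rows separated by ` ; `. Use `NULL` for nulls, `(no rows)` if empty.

5 | 14 ; 5 | 37 ; 6 | 29

Pairs (a,b) with same category, a.price < b.price, a.id < b.id.
category groups: Apparel:{6,17,26,29,31,38} Electronics:{8,13} Grocery:{5,14,37} Sports:{7,10}
Ordered by (a.id, b.id); first 3.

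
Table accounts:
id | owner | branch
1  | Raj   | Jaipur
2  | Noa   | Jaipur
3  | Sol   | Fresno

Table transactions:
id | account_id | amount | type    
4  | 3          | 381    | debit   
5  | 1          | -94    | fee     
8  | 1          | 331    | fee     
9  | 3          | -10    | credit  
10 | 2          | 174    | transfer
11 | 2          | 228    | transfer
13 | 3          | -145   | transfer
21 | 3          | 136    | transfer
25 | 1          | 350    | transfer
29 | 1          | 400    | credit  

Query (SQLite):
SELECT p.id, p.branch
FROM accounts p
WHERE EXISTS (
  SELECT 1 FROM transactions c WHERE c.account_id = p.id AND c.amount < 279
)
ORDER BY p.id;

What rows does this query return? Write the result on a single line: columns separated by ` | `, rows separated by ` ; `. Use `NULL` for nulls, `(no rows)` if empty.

1 | Jaipur ; 2 | Jaipur ; 3 | Fresno

For each accounts row, check whether any transactions with matching account_id has amount < 279.
Keep rows where that is true.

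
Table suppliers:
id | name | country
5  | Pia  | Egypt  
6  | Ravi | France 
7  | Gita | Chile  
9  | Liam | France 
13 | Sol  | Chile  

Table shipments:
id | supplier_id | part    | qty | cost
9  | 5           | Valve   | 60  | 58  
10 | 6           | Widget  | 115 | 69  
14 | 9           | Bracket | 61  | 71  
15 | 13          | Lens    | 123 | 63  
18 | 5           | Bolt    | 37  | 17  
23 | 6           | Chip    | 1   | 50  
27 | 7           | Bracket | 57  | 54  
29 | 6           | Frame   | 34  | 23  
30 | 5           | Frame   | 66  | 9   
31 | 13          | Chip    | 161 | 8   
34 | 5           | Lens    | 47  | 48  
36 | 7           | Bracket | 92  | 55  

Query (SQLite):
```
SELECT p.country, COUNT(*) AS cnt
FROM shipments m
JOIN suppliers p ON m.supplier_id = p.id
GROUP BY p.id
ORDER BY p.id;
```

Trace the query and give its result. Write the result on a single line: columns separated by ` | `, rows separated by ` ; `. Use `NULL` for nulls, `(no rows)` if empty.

Egypt | 4 ; France | 3 ; Chile | 2 ; France | 1 ; Chile | 2

Join each shipments row to its suppliers via supplier_id.
Group joined rows by suppliers.id; compute COUNT(*) per group.
  5: ids {9, 18, 30, 34} → COUNT(*)=4
  6: ids {10, 23, 29} → COUNT(*)=3
  7: ids {27, 36} → COUNT(*)=2
  9: ids {14} → COUNT(*)=1
  13: ids {15, 31} → COUNT(*)=2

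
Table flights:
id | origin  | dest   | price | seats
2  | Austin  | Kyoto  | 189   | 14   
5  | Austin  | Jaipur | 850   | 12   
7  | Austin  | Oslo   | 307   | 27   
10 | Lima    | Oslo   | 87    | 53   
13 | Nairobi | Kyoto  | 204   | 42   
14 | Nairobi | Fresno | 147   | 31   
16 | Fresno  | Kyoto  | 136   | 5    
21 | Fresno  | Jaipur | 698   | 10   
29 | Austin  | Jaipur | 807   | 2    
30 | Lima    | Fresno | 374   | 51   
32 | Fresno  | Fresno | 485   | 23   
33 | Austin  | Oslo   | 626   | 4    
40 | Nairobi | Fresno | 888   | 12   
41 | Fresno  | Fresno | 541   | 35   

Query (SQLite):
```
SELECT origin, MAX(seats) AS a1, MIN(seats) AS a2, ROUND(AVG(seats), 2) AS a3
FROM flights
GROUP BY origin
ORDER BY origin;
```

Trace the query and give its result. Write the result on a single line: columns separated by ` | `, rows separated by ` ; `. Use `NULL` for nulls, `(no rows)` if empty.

Group flights by origin.
Per group compute: MAX(seats), MIN(seats), ROUND(AVG(seats), 2).
  Austin: ids {2, 5, 7, 29, 33} → MAX(seats)=27, MIN(seats)=2, ROUND(AVG(seats), 2)=11.8
  Fresno: ids {16, 21, 32, 41} → MAX(seats)=35, MIN(seats)=5, ROUND(AVG(seats), 2)=18.25
  Lima: ids {10, 30} → MAX(seats)=53, MIN(seats)=51, ROUND(AVG(seats), 2)=52
  Nairobi: ids {13, 14, 40} → MAX(seats)=42, MIN(seats)=12, ROUND(AVG(seats), 2)=28.33

Austin | 27 | 2 | 11.8 ; Fresno | 35 | 5 | 18.25 ; Lima | 53 | 51 | 52 ; Nairobi | 42 | 12 | 28.33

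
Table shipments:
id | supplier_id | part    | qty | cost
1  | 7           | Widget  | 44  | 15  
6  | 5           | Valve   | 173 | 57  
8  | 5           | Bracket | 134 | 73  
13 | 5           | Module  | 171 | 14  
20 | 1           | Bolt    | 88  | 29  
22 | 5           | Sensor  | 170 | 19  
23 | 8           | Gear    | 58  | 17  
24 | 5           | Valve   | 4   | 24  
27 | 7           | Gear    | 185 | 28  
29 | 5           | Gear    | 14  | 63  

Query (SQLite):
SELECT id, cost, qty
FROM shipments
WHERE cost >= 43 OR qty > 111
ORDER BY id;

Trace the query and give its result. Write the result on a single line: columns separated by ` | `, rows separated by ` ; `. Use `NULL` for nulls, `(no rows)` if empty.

cost >= 43: ids {6, 8, 29}
qty > 111: ids {6, 8, 13, 22, 27}
Combine with OR.

6 | 57 | 173 ; 8 | 73 | 134 ; 13 | 14 | 171 ; 22 | 19 | 170 ; 27 | 28 | 185 ; 29 | 63 | 14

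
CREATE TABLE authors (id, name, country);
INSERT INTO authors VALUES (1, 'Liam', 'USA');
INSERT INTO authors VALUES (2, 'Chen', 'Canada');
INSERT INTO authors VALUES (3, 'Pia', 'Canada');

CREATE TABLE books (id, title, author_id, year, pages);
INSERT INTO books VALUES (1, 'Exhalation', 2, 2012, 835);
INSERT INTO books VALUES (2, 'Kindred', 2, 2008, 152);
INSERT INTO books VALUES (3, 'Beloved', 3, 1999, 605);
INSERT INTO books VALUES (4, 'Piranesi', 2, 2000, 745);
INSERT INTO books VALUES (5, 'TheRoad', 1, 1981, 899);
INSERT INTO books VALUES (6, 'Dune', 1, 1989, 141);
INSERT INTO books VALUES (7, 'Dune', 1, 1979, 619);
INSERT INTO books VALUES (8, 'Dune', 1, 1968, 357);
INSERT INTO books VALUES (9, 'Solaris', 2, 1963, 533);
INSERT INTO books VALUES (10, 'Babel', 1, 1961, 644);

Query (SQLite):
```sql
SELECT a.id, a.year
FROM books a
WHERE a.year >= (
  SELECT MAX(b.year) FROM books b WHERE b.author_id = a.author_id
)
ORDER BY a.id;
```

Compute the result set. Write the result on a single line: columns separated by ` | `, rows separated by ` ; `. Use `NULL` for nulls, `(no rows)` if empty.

1 | 2012 ; 3 | 1999 ; 6 | 1989

For each books row a, compute MAX(year) over rows sharing a.author_id.
Keep row a if a.year >= that per-group MAX.
  author_id=1: MAX(year) = 1989
  author_id=2: MAX(year) = 2012
  author_id=3: MAX(year) = 1999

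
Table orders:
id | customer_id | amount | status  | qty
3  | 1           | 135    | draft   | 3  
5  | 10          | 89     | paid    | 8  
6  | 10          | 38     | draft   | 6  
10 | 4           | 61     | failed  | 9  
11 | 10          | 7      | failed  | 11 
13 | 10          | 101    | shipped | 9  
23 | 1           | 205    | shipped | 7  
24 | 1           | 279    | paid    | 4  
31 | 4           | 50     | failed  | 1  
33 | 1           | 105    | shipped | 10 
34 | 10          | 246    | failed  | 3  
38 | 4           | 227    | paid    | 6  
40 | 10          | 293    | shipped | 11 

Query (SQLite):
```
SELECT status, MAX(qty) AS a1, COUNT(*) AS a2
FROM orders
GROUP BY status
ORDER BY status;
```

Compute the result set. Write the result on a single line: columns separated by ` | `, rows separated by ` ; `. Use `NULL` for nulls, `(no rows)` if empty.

Group orders by status.
Per group compute: MAX(qty), COUNT(*).
  draft: ids {3, 6} → MAX(qty)=6, COUNT(*)=2
  failed: ids {10, 11, 31, 34} → MAX(qty)=11, COUNT(*)=4
  paid: ids {5, 24, 38} → MAX(qty)=8, COUNT(*)=3
  shipped: ids {13, 23, 33, 40} → MAX(qty)=11, COUNT(*)=4

draft | 6 | 2 ; failed | 11 | 4 ; paid | 8 | 3 ; shipped | 11 | 4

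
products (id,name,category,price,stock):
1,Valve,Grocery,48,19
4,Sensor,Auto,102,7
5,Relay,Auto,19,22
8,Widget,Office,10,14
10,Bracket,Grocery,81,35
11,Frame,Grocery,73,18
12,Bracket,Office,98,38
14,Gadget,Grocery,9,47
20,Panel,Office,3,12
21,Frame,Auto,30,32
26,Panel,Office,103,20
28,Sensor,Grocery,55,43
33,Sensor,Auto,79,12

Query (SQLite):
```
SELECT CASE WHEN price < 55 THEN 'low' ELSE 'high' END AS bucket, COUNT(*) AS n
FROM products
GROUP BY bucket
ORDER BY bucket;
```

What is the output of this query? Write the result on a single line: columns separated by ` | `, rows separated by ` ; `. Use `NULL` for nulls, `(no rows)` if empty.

Bucket rows by price < 55 → 'low' else 'high'; count each bucket.

high | 7 ; low | 6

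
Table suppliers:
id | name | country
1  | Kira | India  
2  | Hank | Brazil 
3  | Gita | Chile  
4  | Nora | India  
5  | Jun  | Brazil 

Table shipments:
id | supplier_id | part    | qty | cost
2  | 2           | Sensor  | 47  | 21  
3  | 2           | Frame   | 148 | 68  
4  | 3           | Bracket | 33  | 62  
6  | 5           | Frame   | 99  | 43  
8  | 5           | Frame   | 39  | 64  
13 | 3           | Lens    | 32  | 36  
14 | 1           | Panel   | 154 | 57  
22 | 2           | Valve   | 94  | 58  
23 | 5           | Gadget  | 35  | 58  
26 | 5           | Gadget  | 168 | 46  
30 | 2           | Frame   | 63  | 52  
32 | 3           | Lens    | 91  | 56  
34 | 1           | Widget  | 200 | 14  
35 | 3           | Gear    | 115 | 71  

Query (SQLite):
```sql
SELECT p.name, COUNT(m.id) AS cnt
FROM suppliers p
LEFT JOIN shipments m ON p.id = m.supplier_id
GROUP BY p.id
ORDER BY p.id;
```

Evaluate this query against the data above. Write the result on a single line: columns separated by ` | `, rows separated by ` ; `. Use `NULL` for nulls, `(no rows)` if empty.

Kira | 2 ; Hank | 4 ; Gita | 4 ; Nora | 0 ; Jun | 4

LEFT JOIN keeps every suppliers row; unmatched ones get NULL for shipments columns.
Group by suppliers.id and compute COUNT(m.id). COUNT(col) of an all-NULL group is 0.
  1: ids {14, 34} → COUNT(m.id)=2
  2: ids {2, 3, 22, 30} → COUNT(m.id)=4
  3: ids {4, 13, 32, 35} → COUNT(m.id)=4
  4: ids {—} → COUNT(m.id)=0
  5: ids {6, 8, 23, 26} → COUNT(m.id)=4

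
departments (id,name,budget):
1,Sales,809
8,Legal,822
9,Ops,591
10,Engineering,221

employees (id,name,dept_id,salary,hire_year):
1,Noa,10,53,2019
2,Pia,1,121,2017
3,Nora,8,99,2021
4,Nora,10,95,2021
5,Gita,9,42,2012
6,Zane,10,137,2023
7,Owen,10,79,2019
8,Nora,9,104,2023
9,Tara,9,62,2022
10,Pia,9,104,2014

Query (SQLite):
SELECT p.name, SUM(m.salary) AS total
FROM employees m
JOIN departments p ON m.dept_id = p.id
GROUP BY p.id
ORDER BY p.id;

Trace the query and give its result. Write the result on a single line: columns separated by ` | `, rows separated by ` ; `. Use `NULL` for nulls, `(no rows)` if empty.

Sales | 121 ; Legal | 99 ; Ops | 312 ; Engineering | 364

Join each employees row to its departments via dept_id.
Group joined rows by departments.id; compute SUM(m.salary) per group.
  1: ids {2} → SUM(m.salary)=121
  8: ids {3} → SUM(m.salary)=99
  9: ids {5, 8, 9, 10} → SUM(m.salary)=312
  10: ids {1, 4, 6, 7} → SUM(m.salary)=364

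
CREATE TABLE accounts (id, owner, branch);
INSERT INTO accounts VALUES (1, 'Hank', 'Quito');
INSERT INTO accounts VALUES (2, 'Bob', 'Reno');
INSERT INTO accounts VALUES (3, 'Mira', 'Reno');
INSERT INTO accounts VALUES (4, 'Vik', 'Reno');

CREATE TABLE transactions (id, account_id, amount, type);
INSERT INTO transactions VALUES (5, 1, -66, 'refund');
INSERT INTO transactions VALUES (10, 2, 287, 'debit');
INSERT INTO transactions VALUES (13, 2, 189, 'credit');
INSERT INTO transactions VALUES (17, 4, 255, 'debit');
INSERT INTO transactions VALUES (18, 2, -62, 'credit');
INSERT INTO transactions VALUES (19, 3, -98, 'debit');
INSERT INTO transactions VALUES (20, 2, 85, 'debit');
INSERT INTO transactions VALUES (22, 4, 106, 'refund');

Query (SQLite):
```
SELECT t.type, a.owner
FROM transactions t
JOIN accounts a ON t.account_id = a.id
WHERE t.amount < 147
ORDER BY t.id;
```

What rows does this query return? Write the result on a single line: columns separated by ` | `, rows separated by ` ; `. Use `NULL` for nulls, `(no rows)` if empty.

Each transactions row matches the accounts row where account_id = accounts.id.
Then keep rows with t.amount < 147.

refund | Hank ; credit | Bob ; debit | Mira ; debit | Bob ; refund | Vik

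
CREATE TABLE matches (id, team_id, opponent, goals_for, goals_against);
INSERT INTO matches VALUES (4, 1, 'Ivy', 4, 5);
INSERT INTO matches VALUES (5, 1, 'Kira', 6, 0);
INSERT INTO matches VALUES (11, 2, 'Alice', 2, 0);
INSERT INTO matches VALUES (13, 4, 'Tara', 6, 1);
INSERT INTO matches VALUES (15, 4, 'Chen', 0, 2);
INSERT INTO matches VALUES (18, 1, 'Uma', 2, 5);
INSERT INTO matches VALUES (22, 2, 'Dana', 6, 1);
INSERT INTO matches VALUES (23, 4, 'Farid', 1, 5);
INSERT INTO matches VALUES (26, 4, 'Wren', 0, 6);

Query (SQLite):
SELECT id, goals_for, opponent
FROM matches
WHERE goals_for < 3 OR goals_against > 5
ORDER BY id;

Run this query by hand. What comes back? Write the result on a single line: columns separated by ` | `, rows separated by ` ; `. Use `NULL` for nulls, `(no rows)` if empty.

goals_for < 3: ids {11, 15, 18, 23, 26}
goals_against > 5: ids {26}
Combine with OR.

11 | 2 | Alice ; 15 | 0 | Chen ; 18 | 2 | Uma ; 23 | 1 | Farid ; 26 | 0 | Wren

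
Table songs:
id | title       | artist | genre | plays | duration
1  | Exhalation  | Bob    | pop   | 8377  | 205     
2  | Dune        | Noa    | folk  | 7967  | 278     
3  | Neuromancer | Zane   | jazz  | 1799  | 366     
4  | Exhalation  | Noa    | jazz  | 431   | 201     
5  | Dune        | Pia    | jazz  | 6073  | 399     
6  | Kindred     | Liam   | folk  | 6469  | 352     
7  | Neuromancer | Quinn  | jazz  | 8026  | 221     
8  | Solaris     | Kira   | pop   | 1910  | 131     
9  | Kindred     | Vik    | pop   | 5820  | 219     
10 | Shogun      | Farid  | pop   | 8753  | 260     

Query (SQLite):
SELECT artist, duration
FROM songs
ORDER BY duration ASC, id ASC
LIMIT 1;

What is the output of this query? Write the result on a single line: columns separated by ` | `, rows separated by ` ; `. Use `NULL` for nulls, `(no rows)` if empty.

Sort by duration asc, tiebreak id asc: (131, id=8), (201, id=4), (205, id=1), (219, id=9) …. Take first 1.

Kira | 131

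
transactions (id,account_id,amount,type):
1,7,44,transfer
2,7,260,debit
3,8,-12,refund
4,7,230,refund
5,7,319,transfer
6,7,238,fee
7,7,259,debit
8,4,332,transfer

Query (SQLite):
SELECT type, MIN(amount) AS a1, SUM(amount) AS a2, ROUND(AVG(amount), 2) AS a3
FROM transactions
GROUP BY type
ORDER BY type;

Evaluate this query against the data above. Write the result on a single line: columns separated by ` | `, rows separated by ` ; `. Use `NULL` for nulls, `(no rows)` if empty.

Group transactions by type.
Per group compute: MIN(amount), SUM(amount), ROUND(AVG(amount), 2).
  debit: ids {2, 7} → MIN(amount)=259, SUM(amount)=519, ROUND(AVG(amount), 2)=259.5
  fee: ids {6} → MIN(amount)=238, SUM(amount)=238, ROUND(AVG(amount), 2)=238
  refund: ids {3, 4} → MIN(amount)=-12, SUM(amount)=218, ROUND(AVG(amount), 2)=109
  transfer: ids {1, 5, 8} → MIN(amount)=44, SUM(amount)=695, ROUND(AVG(amount), 2)=231.67

debit | 259 | 519 | 259.5 ; fee | 238 | 238 | 238 ; refund | -12 | 218 | 109 ; transfer | 44 | 695 | 231.67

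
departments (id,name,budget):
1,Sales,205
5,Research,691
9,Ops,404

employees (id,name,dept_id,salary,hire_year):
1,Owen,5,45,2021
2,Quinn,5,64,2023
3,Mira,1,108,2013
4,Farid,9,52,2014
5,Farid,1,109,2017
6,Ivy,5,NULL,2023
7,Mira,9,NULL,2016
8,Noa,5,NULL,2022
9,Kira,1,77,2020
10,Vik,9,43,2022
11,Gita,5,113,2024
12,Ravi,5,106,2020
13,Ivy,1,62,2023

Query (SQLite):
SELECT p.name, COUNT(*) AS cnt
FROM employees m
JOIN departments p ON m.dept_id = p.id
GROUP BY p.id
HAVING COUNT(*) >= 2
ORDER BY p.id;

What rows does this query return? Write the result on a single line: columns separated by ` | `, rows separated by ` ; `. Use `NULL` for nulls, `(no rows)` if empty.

Join each employees row to its departments via dept_id.
Group joined rows by departments.id; compute COUNT(*) per group.
HAVING: keep groups with count ≥ 2.
  1: ids {3, 5, 9, 13} → COUNT(*)=4
  5: ids {1, 2, 6, 8, 11, 12} → COUNT(*)=6
  9: ids {4, 7, 10} → COUNT(*)=3

Sales | 4 ; Research | 6 ; Ops | 3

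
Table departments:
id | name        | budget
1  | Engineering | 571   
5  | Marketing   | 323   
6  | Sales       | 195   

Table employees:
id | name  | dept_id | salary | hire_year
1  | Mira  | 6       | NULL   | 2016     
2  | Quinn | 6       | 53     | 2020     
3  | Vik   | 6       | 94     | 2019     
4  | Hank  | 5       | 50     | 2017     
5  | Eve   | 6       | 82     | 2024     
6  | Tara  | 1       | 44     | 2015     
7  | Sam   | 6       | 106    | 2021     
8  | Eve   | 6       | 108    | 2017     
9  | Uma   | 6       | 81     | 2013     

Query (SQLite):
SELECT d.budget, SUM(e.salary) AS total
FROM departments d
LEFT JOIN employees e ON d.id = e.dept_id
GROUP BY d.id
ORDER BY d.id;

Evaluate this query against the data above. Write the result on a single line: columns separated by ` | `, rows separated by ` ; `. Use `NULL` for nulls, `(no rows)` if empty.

571 | 44 ; 323 | 50 ; 195 | 524

LEFT JOIN keeps every departments row; unmatched ones get NULL for employees columns.
Group by departments.id and compute SUM(e.salary). SUM over an all-NULL group is NULL.
  1: ids {6} → SUM(e.salary)=44
  5: ids {4} → SUM(e.salary)=50
  6: ids {1, 2, 3, 5, 7, 8, 9} → SUM(e.salary)=524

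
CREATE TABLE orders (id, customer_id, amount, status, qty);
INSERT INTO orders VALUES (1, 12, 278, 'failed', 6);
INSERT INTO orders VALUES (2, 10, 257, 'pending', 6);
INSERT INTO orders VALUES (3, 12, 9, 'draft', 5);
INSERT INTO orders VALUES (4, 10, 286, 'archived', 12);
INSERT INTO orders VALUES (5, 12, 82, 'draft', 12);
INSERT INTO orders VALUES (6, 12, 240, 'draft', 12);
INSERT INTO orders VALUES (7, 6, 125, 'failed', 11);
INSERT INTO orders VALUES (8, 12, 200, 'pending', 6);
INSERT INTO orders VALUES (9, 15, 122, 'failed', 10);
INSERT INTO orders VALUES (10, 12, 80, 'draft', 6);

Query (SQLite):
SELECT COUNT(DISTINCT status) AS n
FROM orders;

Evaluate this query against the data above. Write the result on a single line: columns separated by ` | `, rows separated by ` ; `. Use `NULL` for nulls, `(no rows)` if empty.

Count distinct non-NULL status values.

4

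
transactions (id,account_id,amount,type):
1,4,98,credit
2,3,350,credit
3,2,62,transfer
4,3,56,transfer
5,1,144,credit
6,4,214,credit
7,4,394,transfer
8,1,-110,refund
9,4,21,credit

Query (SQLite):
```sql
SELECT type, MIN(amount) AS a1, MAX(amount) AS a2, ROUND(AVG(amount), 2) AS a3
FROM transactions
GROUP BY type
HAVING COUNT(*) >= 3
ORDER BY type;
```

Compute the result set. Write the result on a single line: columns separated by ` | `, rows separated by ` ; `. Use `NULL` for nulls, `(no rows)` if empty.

credit | 21 | 350 | 165.4 ; transfer | 56 | 394 | 170.67

Group transactions by type.
Per group compute: MIN(amount), MAX(amount), ROUND(AVG(amount), 2).
HAVING: drop groups with fewer than 3 rows.
  credit: ids {1, 2, 5, 6, 9} → MIN(amount)=21, MAX(amount)=350, ROUND(AVG(amount), 2)=165.4
  refund: ids {8} → MIN(amount)=-110, MAX(amount)=-110, ROUND(AVG(amount), 2)=-110
  transfer: ids {3, 4, 7} → MIN(amount)=56, MAX(amount)=394, ROUND(AVG(amount), 2)=170.67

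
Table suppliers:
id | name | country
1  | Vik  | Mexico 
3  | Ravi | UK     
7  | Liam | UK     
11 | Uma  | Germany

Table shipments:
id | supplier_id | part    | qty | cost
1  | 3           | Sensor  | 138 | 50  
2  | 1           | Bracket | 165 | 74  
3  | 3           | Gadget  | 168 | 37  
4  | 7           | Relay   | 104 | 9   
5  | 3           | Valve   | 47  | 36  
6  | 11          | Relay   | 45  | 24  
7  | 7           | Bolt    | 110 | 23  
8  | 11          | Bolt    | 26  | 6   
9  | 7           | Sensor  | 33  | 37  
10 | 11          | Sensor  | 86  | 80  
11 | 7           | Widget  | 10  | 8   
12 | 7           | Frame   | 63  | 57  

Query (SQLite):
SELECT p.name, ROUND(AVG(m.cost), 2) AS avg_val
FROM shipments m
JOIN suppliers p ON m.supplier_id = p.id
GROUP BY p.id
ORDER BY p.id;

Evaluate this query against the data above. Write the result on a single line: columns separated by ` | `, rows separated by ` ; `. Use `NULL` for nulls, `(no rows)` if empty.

Vik | 74 ; Ravi | 41 ; Liam | 26.8 ; Uma | 36.67

Join each shipments row to its suppliers via supplier_id.
Group joined rows by suppliers.id; compute ROUND(AVG(m.cost), 2) per group.
  1: ids {2} → ROUND(AVG(m.cost), 2)=74
  3: ids {1, 3, 5} → ROUND(AVG(m.cost), 2)=41
  7: ids {4, 7, 9, 11, 12} → ROUND(AVG(m.cost), 2)=26.8
  11: ids {6, 8, 10} → ROUND(AVG(m.cost), 2)=36.67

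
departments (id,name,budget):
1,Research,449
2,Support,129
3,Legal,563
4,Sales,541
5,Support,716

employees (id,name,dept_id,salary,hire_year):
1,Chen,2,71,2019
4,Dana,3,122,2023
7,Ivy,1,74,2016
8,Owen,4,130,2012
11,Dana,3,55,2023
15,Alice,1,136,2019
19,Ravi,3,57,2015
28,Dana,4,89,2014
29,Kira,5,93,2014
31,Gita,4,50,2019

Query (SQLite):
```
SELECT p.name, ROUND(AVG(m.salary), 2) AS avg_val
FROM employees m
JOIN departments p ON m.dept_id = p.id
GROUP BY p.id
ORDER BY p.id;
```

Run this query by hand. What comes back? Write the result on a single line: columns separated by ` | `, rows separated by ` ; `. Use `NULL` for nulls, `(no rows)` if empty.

Research | 105 ; Support | 71 ; Legal | 78 ; Sales | 89.67 ; Support | 93

Join each employees row to its departments via dept_id.
Group joined rows by departments.id; compute ROUND(AVG(m.salary), 2) per group.
  1: ids {7, 15} → ROUND(AVG(m.salary), 2)=105
  2: ids {1} → ROUND(AVG(m.salary), 2)=71
  3: ids {4, 11, 19} → ROUND(AVG(m.salary), 2)=78
  4: ids {8, 28, 31} → ROUND(AVG(m.salary), 2)=89.67
  5: ids {29} → ROUND(AVG(m.salary), 2)=93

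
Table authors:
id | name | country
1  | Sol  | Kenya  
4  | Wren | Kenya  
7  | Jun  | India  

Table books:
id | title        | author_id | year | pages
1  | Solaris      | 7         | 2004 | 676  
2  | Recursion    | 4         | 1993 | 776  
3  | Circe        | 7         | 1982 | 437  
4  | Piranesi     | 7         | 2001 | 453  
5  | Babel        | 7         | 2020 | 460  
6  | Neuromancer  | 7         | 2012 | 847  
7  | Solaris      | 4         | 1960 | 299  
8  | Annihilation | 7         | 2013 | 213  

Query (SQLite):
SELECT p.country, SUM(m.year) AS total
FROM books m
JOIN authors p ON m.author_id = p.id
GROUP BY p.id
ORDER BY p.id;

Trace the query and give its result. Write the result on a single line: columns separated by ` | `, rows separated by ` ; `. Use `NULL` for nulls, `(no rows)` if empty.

Join each books row to its authors via author_id.
Group joined rows by authors.id; compute SUM(m.year) per group.
  4: ids {2, 7} → SUM(m.year)=3953
  7: ids {1, 3, 4, 5, 6, 8} → SUM(m.year)=12032

Kenya | 3953 ; India | 12032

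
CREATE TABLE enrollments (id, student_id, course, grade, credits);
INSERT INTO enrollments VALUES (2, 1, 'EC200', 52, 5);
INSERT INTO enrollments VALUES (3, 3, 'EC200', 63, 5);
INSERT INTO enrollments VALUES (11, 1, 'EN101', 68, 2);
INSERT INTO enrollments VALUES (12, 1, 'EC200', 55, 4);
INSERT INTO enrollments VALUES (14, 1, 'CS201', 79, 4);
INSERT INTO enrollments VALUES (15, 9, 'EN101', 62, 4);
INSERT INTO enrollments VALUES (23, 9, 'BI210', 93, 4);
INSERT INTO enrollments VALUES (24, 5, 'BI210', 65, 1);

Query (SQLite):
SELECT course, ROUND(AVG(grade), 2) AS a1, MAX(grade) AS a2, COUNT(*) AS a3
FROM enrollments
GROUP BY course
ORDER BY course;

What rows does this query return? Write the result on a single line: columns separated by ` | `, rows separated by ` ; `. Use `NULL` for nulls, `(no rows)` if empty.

BI210 | 79 | 93 | 2 ; CS201 | 79 | 79 | 1 ; EC200 | 56.67 | 63 | 3 ; EN101 | 65 | 68 | 2

Group enrollments by course.
Per group compute: ROUND(AVG(grade), 2), MAX(grade), COUNT(*).
  BI210: ids {23, 24} → ROUND(AVG(grade), 2)=79, MAX(grade)=93, COUNT(*)=2
  CS201: ids {14} → ROUND(AVG(grade), 2)=79, MAX(grade)=79, COUNT(*)=1
  EC200: ids {2, 3, 12} → ROUND(AVG(grade), 2)=56.67, MAX(grade)=63, COUNT(*)=3
  EN101: ids {11, 15} → ROUND(AVG(grade), 2)=65, MAX(grade)=68, COUNT(*)=2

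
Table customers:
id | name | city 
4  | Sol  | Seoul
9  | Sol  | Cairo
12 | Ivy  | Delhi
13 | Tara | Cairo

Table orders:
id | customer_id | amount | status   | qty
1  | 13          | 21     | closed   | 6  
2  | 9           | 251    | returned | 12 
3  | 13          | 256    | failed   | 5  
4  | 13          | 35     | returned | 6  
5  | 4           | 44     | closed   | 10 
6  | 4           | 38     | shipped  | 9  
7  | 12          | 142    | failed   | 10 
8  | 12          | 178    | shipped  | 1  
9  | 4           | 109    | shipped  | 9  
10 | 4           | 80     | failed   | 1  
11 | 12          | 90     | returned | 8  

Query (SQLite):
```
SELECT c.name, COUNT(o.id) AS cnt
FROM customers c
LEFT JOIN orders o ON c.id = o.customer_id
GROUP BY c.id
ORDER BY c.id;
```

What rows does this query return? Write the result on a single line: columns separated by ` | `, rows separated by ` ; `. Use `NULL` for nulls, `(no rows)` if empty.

Sol | 4 ; Sol | 1 ; Ivy | 3 ; Tara | 3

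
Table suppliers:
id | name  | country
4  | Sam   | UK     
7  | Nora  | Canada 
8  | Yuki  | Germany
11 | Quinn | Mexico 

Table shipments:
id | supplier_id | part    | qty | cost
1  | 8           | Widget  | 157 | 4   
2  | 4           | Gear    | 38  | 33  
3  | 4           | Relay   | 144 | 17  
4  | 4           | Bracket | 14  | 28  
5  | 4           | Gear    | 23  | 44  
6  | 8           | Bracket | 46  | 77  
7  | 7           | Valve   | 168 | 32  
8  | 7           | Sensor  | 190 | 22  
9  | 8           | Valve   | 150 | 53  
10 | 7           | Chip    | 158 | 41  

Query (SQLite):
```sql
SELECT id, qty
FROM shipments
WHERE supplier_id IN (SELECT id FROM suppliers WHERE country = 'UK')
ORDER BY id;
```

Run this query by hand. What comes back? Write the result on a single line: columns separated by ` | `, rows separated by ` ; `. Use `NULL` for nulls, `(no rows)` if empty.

2 | 38 ; 3 | 144 ; 4 | 14 ; 5 | 23

Inner query: suppliers.id where country = 'UK'.
Outer: keep shipments rows whose supplier_id is in that set.
Inner query → {4}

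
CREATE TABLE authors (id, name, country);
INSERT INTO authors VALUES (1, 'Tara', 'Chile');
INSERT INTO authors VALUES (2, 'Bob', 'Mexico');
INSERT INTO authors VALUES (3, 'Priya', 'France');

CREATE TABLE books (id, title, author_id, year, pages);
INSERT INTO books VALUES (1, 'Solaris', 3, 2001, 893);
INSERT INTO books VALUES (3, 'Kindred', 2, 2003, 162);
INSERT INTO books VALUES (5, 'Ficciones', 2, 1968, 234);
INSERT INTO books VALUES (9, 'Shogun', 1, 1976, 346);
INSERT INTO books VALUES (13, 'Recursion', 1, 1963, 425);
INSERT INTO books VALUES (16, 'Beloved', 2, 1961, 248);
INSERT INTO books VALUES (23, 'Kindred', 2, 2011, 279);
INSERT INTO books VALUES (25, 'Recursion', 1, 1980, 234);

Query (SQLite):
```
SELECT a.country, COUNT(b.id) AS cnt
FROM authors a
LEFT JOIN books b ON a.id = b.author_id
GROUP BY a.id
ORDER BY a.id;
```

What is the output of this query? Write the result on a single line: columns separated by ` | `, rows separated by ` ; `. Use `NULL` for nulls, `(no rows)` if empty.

Chile | 3 ; Mexico | 4 ; France | 1

LEFT JOIN keeps every authors row; unmatched ones get NULL for books columns.
Group by authors.id and compute COUNT(b.id). COUNT(col) of an all-NULL group is 0.
  1: ids {9, 13, 25} → COUNT(b.id)=3
  2: ids {3, 5, 16, 23} → COUNT(b.id)=4
  3: ids {1} → COUNT(b.id)=1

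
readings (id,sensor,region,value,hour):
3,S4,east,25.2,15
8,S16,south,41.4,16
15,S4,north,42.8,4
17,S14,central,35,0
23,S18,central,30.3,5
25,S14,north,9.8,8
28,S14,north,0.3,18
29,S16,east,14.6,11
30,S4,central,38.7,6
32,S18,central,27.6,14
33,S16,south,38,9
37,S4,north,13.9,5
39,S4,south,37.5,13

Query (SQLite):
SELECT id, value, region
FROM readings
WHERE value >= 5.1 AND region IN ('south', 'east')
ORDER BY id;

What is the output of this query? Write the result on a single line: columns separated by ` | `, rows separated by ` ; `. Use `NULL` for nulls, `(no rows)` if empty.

3 | 25.2 | east ; 8 | 41.4 | south ; 29 | 14.6 | east ; 33 | 38 | south ; 39 | 37.5 | south

value >= 5.1: ids {3, 8, 15, 17, 23, 25, 29, 30, 32, 33, 37, 39}
region IN ('south', 'east'): ids {3, 8, 29, 33, 39}
Combine with AND.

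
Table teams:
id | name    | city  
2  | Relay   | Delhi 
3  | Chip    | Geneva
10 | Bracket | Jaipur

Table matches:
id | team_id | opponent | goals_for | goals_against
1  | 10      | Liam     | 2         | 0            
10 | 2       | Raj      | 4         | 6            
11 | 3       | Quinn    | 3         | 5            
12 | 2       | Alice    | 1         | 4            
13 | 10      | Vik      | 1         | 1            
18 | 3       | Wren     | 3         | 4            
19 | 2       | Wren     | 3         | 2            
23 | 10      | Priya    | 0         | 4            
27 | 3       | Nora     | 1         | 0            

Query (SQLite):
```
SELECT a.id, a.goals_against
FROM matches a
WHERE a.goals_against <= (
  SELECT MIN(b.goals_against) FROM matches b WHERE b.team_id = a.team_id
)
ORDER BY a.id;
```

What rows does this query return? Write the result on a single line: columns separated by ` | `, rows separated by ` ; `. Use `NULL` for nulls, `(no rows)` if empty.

For each matches row a, compute MIN(goals_against) over rows sharing a.team_id.
Keep row a if a.goals_against <= that per-group MIN.
  team_id=2: MIN(goals_against) = 2
  team_id=3: MIN(goals_against) = 0
  team_id=10: MIN(goals_against) = 0

1 | 0 ; 19 | 2 ; 27 | 0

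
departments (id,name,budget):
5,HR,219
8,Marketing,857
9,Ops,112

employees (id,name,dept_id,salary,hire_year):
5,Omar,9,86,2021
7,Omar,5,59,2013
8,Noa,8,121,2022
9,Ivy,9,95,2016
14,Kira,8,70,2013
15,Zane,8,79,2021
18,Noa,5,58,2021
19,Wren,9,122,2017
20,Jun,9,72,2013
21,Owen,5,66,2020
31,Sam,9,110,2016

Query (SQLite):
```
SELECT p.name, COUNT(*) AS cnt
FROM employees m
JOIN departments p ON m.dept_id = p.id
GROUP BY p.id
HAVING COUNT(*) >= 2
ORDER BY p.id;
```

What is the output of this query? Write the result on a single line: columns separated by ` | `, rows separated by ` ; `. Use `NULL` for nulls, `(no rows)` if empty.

HR | 3 ; Marketing | 3 ; Ops | 5

Join each employees row to its departments via dept_id.
Group joined rows by departments.id; compute COUNT(*) per group.
HAVING: keep groups with count ≥ 2.
  5: ids {7, 18, 21} → COUNT(*)=3
  8: ids {8, 14, 15} → COUNT(*)=3
  9: ids {5, 9, 19, 20, 31} → COUNT(*)=5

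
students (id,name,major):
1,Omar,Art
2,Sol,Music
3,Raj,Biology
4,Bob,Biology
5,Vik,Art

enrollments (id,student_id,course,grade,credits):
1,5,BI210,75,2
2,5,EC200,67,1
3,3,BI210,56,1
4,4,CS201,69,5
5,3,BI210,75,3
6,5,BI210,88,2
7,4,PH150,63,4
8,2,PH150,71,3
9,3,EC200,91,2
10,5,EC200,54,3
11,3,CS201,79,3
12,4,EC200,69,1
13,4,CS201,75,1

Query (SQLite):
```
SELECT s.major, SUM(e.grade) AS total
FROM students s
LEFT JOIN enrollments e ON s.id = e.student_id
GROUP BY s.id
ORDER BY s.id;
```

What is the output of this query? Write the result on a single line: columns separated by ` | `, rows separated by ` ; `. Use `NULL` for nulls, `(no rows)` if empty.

Art | NULL ; Music | 71 ; Biology | 301 ; Biology | 276 ; Art | 284

LEFT JOIN keeps every students row; unmatched ones get NULL for enrollments columns.
Group by students.id and compute SUM(e.grade). SUM over an all-NULL group is NULL.
  1: ids {—} → SUM(e.grade)=NULL
  2: ids {8} → SUM(e.grade)=71
  3: ids {3, 5, 9, 11} → SUM(e.grade)=301
  4: ids {4, 7, 12, 13} → SUM(e.grade)=276
  5: ids {1, 2, 6, 10} → SUM(e.grade)=284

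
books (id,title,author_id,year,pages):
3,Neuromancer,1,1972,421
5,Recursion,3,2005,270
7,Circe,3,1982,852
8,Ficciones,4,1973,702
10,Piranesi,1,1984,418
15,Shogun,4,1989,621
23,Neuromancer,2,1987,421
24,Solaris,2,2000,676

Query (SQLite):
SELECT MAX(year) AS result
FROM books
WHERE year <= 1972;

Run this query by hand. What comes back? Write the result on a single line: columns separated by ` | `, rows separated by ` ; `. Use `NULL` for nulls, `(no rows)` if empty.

Rows where year <= 1972 → year values: [1972].
MAX of non-NULL values = 1972.

1972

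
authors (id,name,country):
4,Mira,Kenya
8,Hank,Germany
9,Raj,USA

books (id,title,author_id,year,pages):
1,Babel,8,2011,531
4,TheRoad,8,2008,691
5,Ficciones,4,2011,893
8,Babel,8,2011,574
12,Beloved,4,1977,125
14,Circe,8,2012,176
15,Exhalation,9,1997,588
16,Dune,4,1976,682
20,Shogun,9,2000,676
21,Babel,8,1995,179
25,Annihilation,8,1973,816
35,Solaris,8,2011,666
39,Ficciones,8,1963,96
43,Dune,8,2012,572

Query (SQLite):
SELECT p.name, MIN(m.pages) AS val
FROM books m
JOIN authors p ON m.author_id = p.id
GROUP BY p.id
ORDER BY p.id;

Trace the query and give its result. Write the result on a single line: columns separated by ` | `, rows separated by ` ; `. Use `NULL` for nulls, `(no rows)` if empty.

Join each books row to its authors via author_id.
Group joined rows by authors.id; compute MIN(m.pages) per group.
  4: ids {5, 12, 16} → MIN(m.pages)=125
  8: ids {1, 4, 8, 14, 21, 25, 35, 39, 43} → MIN(m.pages)=96
  9: ids {15, 20} → MIN(m.pages)=588

Mira | 125 ; Hank | 96 ; Raj | 588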